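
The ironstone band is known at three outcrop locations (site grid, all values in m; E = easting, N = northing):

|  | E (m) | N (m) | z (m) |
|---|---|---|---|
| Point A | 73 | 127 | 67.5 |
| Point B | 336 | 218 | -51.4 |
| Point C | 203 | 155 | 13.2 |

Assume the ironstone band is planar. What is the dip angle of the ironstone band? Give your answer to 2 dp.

Two edge vectors: Point A→Point B = (263, 91, -118.9), Point A→Point C = (130, 28, -54.3).
Normal n = (Point A→Point B) × (Point A→Point C) = (-1612.1, -1176.1, -4466).
So ∂z/∂E = −n_x/n_z = −0.36097 and ∂z/∂N = −n_y/n_z = −0.26335.
Gradient magnitude |∇z| = √(a² + b²) = √(0.13030 + 0.06935) = 0.44682.
True dip = arctan(0.44682) = 24.08°, dipping toward NE (azimuth ≈ 054°).

24.08°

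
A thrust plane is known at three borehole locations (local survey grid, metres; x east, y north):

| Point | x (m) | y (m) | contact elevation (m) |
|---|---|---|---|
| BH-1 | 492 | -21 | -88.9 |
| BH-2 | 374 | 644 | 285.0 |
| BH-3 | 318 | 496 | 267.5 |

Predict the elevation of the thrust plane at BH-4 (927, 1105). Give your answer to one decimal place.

37.1 m

Let the plane be z = a·x + b·y + c.
BH-2−BH-1: −118a + 665b = 373.9;  BH-3−BH-1: −174a + 517b = 356.4.
Solving gives a = −0.798839, b = 0.420507.
Then c = -88.9 − a·492 − b·-21 = 312.96.
At (927, 1105): z = −740.5 + 464.7 + 312.96 = 37.1 m.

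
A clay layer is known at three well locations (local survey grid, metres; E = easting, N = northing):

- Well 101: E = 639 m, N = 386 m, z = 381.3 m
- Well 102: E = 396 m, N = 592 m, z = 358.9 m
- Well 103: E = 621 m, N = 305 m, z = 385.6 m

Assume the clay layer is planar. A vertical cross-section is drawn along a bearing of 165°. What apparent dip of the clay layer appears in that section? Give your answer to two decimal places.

4.01°

Let the plane be z = a·E + b·N + c.
Well 102−Well 101: −243a + 206b = −22.4;  Well 103−Well 101: −18a − 81b = 4.3.
Solving gives a = 0.03970, b = −0.06191.
Unit vector along 165° is (sin 165°, cos 165°) = (0.2588, -0.9659).
Slope in that direction = a·(0.2588) + b·(-0.9659) = 0.07007.
Apparent dip = arctan|0.07007| = 4.01° (true dip is 4.2°, so apparent ≤ true as expected).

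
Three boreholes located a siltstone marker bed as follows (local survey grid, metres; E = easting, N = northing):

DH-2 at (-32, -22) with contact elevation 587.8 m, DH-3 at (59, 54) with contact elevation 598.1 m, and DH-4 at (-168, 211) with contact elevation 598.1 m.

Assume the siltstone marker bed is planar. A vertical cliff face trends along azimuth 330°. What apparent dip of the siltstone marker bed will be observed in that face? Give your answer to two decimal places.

2.21°

Let the plane be z = a·E + b·N + c.
DH-3−DH-2: 91a + 76b = 10.3;  DH-4−DH-2: −136a + 233b = 10.3.
Solving gives a = 0.05127, b = 0.07413.
Unit vector along 330° is (sin 330°, cos 330°) = (-0.5000, 0.8660).
Slope in that direction = a·(-0.5000) + b·(0.8660) = 0.03857.
Apparent dip = arctan|0.03857| = 2.21° (true dip is 5.2°, so apparent ≤ true as expected).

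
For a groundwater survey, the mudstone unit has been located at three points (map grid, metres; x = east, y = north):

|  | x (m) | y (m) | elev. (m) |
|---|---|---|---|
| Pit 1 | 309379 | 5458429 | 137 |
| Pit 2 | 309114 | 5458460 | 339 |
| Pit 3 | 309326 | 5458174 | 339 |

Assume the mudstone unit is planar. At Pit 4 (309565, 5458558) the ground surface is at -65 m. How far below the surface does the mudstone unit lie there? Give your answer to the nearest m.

33 m

Let the plane be z = a·x + b·y + c.
Pit 2−Pit 1: −265a + 31b = 202;  Pit 3−Pit 1: −53a − 255b = 202.
Solving gives a = −0.83463839, b = −0.61868300.
Then c = 137 − a·309379 − b·5458429 = 3635393.83.
At (309565, 5458558): z_contact = −258374.8 − 3377117.0 + 3635393.83 = -98.1 m.
Depth below ground = -65 − (-98.1) = 33 m.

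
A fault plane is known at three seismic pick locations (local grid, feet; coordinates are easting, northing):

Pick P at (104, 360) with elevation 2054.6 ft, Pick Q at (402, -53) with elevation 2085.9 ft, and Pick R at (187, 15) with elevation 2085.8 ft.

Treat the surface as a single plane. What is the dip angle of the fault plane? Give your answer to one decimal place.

5.8°

Let the plane be z = a·easting + b·northing + c.
Pick Q−Pick P: 298a − 413b = 31.3;  Pick R−Pick P: 83a − 345b = 31.2.
Solving gives a = −0.03045, b = −0.09776.
Gradient magnitude |∇z| = √(a² + b²) = √(0.00093 + 0.00956) = 0.10240.
True dip = arctan(0.10240) = 5.8°, dipping toward NNE (azimuth ≈ 017°).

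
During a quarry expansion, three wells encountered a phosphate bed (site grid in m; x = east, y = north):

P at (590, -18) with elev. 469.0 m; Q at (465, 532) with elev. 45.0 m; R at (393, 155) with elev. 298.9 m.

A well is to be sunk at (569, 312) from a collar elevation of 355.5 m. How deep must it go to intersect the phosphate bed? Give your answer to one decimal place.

Let the plane be z = a·x + b·y + c.
Q−P: −125a + 550b = −424;  R−P: −197a + 173b = −170.1.
Solving gives a = 0.23295, b = −0.71796.
Then c = 469 − a·590 − b·-18 = 318.63.
At (569, 312): z_contact = 132.55 − 224.01 + 318.63 = 227.18 m.
Depth below ground = 355.5 − 227.18 = 128.3 m.

128.3 m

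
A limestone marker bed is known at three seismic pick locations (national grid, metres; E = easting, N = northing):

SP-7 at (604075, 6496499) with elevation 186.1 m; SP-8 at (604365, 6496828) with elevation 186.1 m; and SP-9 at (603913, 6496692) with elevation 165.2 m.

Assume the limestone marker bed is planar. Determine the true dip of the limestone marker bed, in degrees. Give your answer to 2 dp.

Two edge vectors: SP-7→SP-8 = (290, 329, 0), SP-7→SP-9 = (-162, 193, -20.9).
Normal n = (SP-7→SP-8) × (SP-7→SP-9) = (-6876.1, 6061, 109268).
So ∂z/∂E = −n_x/n_z = 0.06293 and ∂z/∂N = −n_y/n_z = −0.05547.
Gradient magnitude |∇z| = √(a² + b²) = √(0.00396 + 0.00308) = 0.08389.
True dip = arctan(0.08389) = 4.80°, dipping toward NW (azimuth ≈ 311°).

4.80°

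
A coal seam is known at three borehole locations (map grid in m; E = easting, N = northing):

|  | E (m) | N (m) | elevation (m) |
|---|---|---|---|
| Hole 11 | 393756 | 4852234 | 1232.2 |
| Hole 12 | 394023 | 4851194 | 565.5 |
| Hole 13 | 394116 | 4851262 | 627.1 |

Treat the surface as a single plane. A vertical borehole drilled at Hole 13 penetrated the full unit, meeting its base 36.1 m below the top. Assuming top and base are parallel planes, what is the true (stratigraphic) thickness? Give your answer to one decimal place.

29.5 m

Two edge vectors: Hole 11→Hole 12 = (267, -1040, -666.7), Hole 11→Hole 13 = (360, -972, -605.1).
Normal n = (Hole 11→Hole 12) × (Hole 11→Hole 13) = (-18728.4, -78450.3, 114876).
So ∂z/∂E = −n_x/n_z = 0.16303 and ∂z/∂N = −n_y/n_z = 0.68291.
|∇z| = √(a²+b²) = 0.70210, so dip δ = arctan(0.70210) = 35.07°.
True thickness = vertical thickness × cos δ = 36.1 × cos 35.07° = 29.5 m.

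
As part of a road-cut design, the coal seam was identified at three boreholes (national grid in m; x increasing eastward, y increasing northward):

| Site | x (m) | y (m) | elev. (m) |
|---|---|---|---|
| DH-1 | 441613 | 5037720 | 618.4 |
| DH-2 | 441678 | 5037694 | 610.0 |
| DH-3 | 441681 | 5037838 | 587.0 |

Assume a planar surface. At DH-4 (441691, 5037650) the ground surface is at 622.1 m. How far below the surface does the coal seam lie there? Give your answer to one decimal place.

Two edge vectors: DH-1→DH-2 = (65, -26, -8.4), DH-1→DH-3 = (68, 118, -31.4).
Normal n = (DH-1→DH-2) × (DH-1→DH-3) = (1807.6, 1469.8, 9438).
So ∂z/∂x = −n_x/n_z = −0.191523628 and ∂z/∂y = −n_y/n_z = −0.155732147.
Intercept c from DH-1: 618.4 + 84579.32 + 784534.95 = 869732.67.
At (441691, 5037650): z_contact = −84594.26 − 784524.05 + 869732.67 = 614.36 m.
Depth below ground = 622.1 − 614.36 = 7.7 m.

7.7 m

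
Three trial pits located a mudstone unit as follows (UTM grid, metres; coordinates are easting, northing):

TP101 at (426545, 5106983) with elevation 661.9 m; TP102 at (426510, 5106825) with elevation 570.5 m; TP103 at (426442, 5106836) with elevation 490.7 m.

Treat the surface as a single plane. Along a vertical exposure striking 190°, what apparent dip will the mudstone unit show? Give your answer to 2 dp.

27.26°

Two edge vectors: TP101→TP102 = (-35, -158, -91.4), TP101→TP103 = (-103, -147, -171.2).
Normal n = (TP101→TP102) × (TP101→TP103) = (13613.8, 3422.2, -11129).
So ∂z/∂easting = −n_x/n_z = 1.22327 and ∂z/∂northing = −n_y/n_z = 0.30750.
Unit vector along 190° is (sin 190°, cos 190°) = (-0.1736, -0.9848).
Slope in that direction = a·(-0.1736) + b·(-0.9848) = −0.51525.
Apparent dip = arctan|0.51525| = 27.26° (true dip is 51.6°, so apparent ≤ true as expected).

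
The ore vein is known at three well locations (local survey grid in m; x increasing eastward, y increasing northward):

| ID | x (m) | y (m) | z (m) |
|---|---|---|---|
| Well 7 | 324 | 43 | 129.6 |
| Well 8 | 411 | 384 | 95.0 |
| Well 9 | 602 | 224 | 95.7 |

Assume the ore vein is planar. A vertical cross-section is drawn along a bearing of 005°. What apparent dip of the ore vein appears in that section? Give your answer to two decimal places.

Let the plane be z = a·x + b·y + c.
Well 8−Well 7: 87a + 341b = −34.6;  Well 9−Well 7: 278a + 181b = −33.9.
Solving gives a = −0.06701, b = −0.08437.
Unit vector along 005° is (sin 5°, cos 5°) = (0.0872, 0.9962).
Slope in that direction = a·(0.0872) + b·(0.9962) = −0.08989.
Apparent dip = arctan|0.08989| = 5.14° (true dip is 6.1°, so apparent ≤ true as expected).

5.14°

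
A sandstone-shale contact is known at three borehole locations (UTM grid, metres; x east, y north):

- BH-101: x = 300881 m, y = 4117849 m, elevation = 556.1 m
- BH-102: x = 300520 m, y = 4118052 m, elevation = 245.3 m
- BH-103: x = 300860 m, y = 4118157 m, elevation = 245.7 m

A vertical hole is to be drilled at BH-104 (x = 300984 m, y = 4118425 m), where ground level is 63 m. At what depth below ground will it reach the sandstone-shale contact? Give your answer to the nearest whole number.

44 m

Let the plane be z = a·x + b·y + c.
BH-102−BH-101: −361a + 203b = −310.8;  BH-103−BH-101: −21a + 308b = −310.4.
Solving gives a = 0.30596399, b = −0.98693103.
Then c = 556.1 − a·300881 − b·4117849 = 3972530.29.
At (300984, 4118425): z_contact = 92090.3 − 4064601.4 + 3972530.29 = 19.1 m.
Depth below ground = 63 − 19.1 = 44 m.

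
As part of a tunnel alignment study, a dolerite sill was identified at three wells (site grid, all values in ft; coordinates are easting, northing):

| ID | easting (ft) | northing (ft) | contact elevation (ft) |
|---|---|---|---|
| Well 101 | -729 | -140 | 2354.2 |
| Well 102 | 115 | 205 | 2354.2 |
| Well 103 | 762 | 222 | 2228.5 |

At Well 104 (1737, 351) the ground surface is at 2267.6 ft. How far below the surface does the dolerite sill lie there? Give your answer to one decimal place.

Let the plane be z = a·easting + b·northing + c.
Well 102−Well 101: 844a + 345b = 0;  Well 103−Well 101: 1491a + 362b = −125.7.
Solving gives a = −0.207627, b = 0.507935.
Then c = 2354.2 − a·-729 − b·-140 = 2273.95.
At (1737, 351): z_contact = −360.65 + 178.29 + 2273.95 = 2091.59 ft.
Depth below ground = 2267.6 − 2091.59 = 176.0 ft.

176.0 ft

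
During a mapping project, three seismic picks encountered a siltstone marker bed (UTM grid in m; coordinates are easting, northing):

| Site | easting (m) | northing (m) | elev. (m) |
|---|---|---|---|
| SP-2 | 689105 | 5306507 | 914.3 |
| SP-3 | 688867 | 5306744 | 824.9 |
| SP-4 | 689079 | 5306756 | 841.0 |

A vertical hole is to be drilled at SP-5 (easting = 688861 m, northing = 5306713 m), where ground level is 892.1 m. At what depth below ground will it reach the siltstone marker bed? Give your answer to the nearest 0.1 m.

58.9 m

Let the plane be z = a·easting + b·northing + c.
SP-3−SP-2: −238a + 237b = −89.4;  SP-4−SP-2: −26a + 249b = −73.3.
Solving gives a = 0.092062147, b = −0.284764595.
Then c = 914.3 − a·689105 − b·5306507 = 1448579.13.
At (688861, 5306713): z_contact = 63418.02 − 1511163.98 + 1448579.13 = 833.18 m.
Depth below ground = 892.1 − 833.18 = 58.9 m.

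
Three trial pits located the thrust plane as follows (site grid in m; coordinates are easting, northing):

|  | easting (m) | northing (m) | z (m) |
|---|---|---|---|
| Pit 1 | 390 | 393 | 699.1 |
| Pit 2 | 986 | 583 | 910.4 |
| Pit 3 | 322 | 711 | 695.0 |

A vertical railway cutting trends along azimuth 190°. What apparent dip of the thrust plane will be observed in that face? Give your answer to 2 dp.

Two edge vectors: Pit 1→Pit 2 = (596, 190, 211.3), Pit 1→Pit 3 = (-68, 318, -4.1).
Normal n = (Pit 1→Pit 2) × (Pit 1→Pit 3) = (-67972.4, -11924.8, 202448).
So ∂z/∂easting = −n_x/n_z = 0.33575 and ∂z/∂northing = −n_y/n_z = 0.05890.
Unit vector along 190° is (sin 190°, cos 190°) = (-0.1736, -0.9848).
Slope in that direction = a·(-0.1736) + b·(-0.9848) = −0.11631.
Apparent dip = arctan|0.11631| = 6.63° (true dip is 18.8°, so apparent ≤ true as expected).

6.63°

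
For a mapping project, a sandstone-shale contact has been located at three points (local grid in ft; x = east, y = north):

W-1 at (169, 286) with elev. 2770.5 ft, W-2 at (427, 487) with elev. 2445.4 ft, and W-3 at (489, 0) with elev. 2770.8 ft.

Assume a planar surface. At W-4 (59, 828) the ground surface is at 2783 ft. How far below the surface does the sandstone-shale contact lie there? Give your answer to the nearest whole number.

Let the plane be z = a·x + b·y + c.
W-2−W-1: 258a + 201b = −325.1;  W-3−W-1: 320a − 286b = 0.3.
Solving gives a = −0.67279, b = −0.75383.
Then c = 2770.5 − a·169 − b·286 = 3099.80.
At (59, 828): z_contact = −39.7 − 624.2 + 3099.80 = 2435.9 ft.
Depth below ground = 2783 − 2435.9 = 347 ft.

347 ft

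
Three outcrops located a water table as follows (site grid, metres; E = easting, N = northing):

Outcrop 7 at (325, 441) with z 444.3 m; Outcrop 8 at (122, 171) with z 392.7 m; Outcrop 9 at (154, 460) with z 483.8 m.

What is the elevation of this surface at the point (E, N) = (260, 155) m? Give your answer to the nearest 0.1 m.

360.6 m

Two edge vectors: Outcrop 7→Outcrop 8 = (-203, -270, -51.6), Outcrop 7→Outcrop 9 = (-171, 19, 39.5).
Normal n = (Outcrop 7→Outcrop 8) × (Outcrop 7→Outcrop 9) = (-9684.6, 16842.1, -50027).
So ∂z/∂E = −n_x/n_z = −0.19359 and ∂z/∂N = −n_y/n_z = 0.33666.
Intercept c from Outcrop 7: 444.3 + 62.92 − 148.47 = 358.75.
At (260, 155): z = −50.3 + 52.2 + 358.75 = 360.6 m.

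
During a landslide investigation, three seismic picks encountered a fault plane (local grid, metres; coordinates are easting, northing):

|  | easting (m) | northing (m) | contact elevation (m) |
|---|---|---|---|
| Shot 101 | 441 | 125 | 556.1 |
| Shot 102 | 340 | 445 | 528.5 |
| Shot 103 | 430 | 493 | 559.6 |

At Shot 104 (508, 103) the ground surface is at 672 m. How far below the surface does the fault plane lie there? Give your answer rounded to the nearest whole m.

94 m

Let the plane be z = a·easting + b·northing + c.
Shot 102−Shot 101: −101a + 320b = −27.6;  Shot 103−Shot 101: −11a + 368b = 3.5.
Solving gives a = 0.33514, b = 0.01953.
Then c = 556.1 − a·441 − b·125 = 405.86.
At (508, 103): z_contact = 170.3 + 2.0 + 405.86 = 578.1 m.
Depth below ground = 672 − 578.1 = 94 m.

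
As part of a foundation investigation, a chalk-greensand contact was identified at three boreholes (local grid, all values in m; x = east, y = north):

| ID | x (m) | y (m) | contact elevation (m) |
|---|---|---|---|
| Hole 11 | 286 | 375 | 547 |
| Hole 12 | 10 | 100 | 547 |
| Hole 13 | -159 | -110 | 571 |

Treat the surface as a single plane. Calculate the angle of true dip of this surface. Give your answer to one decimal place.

39.2°

Let the plane be z = a·x + b·y + c.
Hole 12−Hole 11: −276a − 275b = 0;  Hole 13−Hole 11: −445a − 485b = 24.
Solving gives a = 0.57466, b = −0.57675.
Gradient magnitude |∇z| = √(a² + b²) = √(0.33024 + 0.33264) = 0.81417.
True dip = arctan(0.81417) = 39.2°, dipping toward NW (azimuth ≈ 315°).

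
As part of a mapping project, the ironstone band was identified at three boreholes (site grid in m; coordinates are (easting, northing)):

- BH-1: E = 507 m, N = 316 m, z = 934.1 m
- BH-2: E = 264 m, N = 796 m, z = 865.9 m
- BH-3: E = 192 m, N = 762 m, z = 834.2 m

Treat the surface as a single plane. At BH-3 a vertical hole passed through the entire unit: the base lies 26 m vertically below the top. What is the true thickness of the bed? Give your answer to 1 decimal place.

24.0 m

Two edge vectors: BH-1→BH-2 = (-243, 480, -68.2), BH-1→BH-3 = (-315, 446, -99.9).
Normal n = (BH-1→BH-2) × (BH-1→BH-3) = (-17534.8, -2792.7, 42822).
So ∂z/∂E = −n_x/n_z = 0.40948 and ∂z/∂N = −n_y/n_z = 0.06522.
|∇z| = √(a²+b²) = 0.41464, so dip δ = arctan(0.41464) = 22.52°.
True thickness = vertical thickness × cos δ = 26 × cos 22.52° = 24.0 m.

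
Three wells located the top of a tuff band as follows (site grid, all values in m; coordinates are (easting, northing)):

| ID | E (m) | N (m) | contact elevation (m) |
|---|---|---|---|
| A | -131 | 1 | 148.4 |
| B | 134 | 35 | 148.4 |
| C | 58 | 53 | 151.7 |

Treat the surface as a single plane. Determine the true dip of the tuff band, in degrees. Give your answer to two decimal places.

6.84°

Two edge vectors: A→B = (265, 34, 0), A→C = (189, 52, 3.3).
Normal n = (A→B) × (A→C) = (112.2, -874.5, 7354).
So ∂z/∂E = −n_x/n_z = −0.01526 and ∂z/∂N = −n_y/n_z = 0.11891.
Gradient magnitude |∇z| = √(a² + b²) = √(0.00023 + 0.01414) = 0.11989.
True dip = arctan(0.11989) = 6.84°, dipping toward S (azimuth ≈ 173°).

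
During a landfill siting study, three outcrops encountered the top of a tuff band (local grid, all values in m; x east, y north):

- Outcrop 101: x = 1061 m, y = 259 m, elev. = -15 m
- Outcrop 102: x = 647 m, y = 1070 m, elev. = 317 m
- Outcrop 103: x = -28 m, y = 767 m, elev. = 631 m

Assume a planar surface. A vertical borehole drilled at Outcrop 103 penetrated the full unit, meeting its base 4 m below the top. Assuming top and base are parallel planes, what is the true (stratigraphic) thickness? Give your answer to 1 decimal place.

Two edge vectors: Outcrop 101→Outcrop 102 = (-414, 811, 332), Outcrop 101→Outcrop 103 = (-1089, 508, 646).
Normal n = (Outcrop 101→Outcrop 102) × (Outcrop 101→Outcrop 103) = (355250, -94104, 672867).
So ∂z/∂x = −n_x/n_z = −0.52796 and ∂z/∂y = −n_y/n_z = 0.13986.
|∇z| = √(a²+b²) = 0.54617, so dip δ = arctan(0.54617) = 28.64°.
True thickness = vertical thickness × cos δ = 4 × cos 28.64° = 3.5 m.

3.5 m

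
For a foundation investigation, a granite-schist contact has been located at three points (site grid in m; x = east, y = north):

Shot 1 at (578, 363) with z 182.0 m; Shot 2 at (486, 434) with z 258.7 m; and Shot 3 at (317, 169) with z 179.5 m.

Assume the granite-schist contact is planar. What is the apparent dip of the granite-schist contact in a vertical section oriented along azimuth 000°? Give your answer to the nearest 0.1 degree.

Let the plane be z = a·x + b·y + c.
Shot 2−Shot 1: −92a + 71b = 76.7;  Shot 3−Shot 1: −261a − 194b = −2.5.
Solving gives a = −0.40414, b = 0.55660.
Unit vector along 000° is (sin 0°, cos 0°) = (0.0000, 1.0000).
Slope in that direction = a·(0.0000) + b·(1.0000) = 0.55660.
Apparent dip = arctan|0.55660| = 29.1° (true dip is 34.5°, so apparent ≤ true as expected).

29.1°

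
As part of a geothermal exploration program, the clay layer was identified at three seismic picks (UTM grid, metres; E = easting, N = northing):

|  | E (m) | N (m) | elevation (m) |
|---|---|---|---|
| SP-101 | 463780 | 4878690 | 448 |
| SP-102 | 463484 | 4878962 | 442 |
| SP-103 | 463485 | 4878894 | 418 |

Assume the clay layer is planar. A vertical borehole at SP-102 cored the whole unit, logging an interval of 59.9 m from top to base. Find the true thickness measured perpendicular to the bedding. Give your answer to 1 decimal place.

Let the plane be z = a·E + b·N + c.
SP-102−SP-101: −296a + 272b = −6;  SP-103−SP-101: −295a + 204b = −30.
Solving gives a = 0.34932, b = 0.35808.
|∇z| = √(a²+b²) = 0.50024, so dip δ = arctan(0.50024) = 26.58°.
True thickness = vertical thickness × cos δ = 59.9 × cos 26.58° = 53.6 m.

53.6 m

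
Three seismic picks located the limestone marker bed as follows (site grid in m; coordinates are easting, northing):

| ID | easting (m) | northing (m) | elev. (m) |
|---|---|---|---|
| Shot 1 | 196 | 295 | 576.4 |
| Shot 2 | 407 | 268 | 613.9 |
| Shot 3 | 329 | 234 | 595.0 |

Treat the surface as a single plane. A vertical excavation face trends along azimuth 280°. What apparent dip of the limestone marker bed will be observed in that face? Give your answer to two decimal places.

9.62°

Let the plane be z = a·easting + b·northing + c.
Shot 2−Shot 1: 211a − 27b = 37.5;  Shot 3−Shot 1: 133a − 61b = 18.6.
Solving gives a = 0.19238, b = 0.11454.
Unit vector along 280° is (sin 280°, cos 280°) = (-0.9848, 0.1736).
Slope in that direction = a·(-0.9848) + b·(0.1736) = −0.16957.
Apparent dip = arctan|0.16957| = 9.62° (true dip is 12.6°, so apparent ≤ true as expected).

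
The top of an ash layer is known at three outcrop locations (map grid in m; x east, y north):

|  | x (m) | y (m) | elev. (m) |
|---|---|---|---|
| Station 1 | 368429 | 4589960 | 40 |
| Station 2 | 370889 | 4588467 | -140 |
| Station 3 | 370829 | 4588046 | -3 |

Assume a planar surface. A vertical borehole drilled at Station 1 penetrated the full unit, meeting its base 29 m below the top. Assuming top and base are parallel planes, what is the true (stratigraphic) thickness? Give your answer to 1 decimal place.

Let the plane be z = a·x + b·y + c.
Station 2−Station 1: 2460a − 1493b = −180;  Station 3−Station 1: 2400a − 1914b = −43.
Solving gives a = −0.24912, b = −0.28991.
|∇z| = √(a²+b²) = 0.38224, so dip δ = arctan(0.38224) = 20.92°.
True thickness = vertical thickness × cos δ = 29 × cos 20.92° = 27.1 m.

27.1 m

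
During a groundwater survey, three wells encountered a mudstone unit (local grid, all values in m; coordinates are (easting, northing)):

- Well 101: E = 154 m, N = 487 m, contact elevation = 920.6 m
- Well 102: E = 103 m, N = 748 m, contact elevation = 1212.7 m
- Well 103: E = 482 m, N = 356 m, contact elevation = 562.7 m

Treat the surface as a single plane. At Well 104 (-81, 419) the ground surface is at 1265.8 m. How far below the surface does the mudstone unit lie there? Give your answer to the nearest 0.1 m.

Let the plane be z = a·E + b·N + c.
Well 102−Well 101: −51a + 261b = 292.1;  Well 103−Well 101: 328a − 131b = −357.9.
Solving gives a = −0.69871, b = 0.98263.
Then c = 920.6 − a·154 − b·487 = 549.66.
At (-81, 419): z_contact = 56.60 + 411.72 + 549.66 = 1017.98 m.
Depth below ground = 1265.8 − 1017.98 = 247.8 m.

247.8 m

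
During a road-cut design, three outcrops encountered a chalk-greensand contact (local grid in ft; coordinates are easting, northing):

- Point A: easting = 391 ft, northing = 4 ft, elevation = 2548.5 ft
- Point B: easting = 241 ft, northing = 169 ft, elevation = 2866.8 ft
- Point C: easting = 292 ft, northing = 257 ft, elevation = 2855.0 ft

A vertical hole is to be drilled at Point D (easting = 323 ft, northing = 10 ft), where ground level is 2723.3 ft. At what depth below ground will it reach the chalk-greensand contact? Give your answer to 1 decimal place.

76.5 ft

Let the plane be z = a·easting + b·northing + c.
Point B−Point A: −150a + 165b = 318.3;  Point C−Point A: −99a + 253b = 306.5.
Solving gives a = −1.38595, b = 0.66913.
Then c = 2548.5 − a·391 − b·4 = 3087.73.
At (323, 10): z_contact = −447.66 + 6.69 + 3087.73 = 2646.76 ft.
Depth below ground = 2723.3 − 2646.76 = 76.5 ft.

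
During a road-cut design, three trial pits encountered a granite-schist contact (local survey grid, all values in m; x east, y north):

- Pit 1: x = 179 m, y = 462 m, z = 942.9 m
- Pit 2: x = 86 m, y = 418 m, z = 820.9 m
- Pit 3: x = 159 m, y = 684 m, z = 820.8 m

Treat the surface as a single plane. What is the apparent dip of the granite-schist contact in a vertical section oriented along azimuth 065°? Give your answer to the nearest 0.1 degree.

Let the plane be z = a·x + b·y + c.
Pit 2−Pit 1: −93a − 44b = −122;  Pit 3−Pit 1: −20a + 222b = −122.1.
Solving gives a = 1.50778, b = −0.41416.
Unit vector along 065° is (sin 65°, cos 65°) = (0.9063, 0.4226).
Slope in that direction = a·(0.9063) + b·(0.4226) = 1.19148.
Apparent dip = arctan|1.19148| = 50.0° (true dip is 57.4°, so apparent ≤ true as expected).

50.0°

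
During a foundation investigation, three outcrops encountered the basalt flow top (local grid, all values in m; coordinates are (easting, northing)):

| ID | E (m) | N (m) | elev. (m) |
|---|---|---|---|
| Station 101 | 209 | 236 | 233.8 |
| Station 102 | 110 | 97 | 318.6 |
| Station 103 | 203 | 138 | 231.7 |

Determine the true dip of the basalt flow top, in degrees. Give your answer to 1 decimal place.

44.2°

Two edge vectors: Station 101→Station 102 = (-99, -139, 84.8), Station 101→Station 103 = (-6, -98, -2.1).
Normal n = (Station 101→Station 102) × (Station 101→Station 103) = (8602.3, -716.7, 8868).
So ∂z/∂E = −n_x/n_z = −0.97004 and ∂z/∂N = −n_y/n_z = 0.08082.
Gradient magnitude |∇z| = √(a² + b²) = √(0.94097 + 0.00653) = 0.97340.
True dip = arctan(0.97340) = 44.2°, dipping toward E (azimuth ≈ 095°).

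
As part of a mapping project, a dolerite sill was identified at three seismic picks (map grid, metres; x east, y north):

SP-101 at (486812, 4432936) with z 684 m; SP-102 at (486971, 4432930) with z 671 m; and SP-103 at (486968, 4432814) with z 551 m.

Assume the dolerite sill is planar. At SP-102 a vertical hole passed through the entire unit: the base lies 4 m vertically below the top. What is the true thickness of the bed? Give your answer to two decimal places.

Let the plane be z = a·x + b·y + c.
SP-102−SP-101: 159a − 6b = −13;  SP-103−SP-101: 156a − 122b = −133.
Solving gives a = −0.04268, b = 1.03559.
|∇z| = √(a²+b²) = 1.03647, so dip δ = arctan(1.03647) = 46.03°.
True thickness = vertical thickness × cos δ = 4 × cos 46.03° = 2.78 m.

2.78 m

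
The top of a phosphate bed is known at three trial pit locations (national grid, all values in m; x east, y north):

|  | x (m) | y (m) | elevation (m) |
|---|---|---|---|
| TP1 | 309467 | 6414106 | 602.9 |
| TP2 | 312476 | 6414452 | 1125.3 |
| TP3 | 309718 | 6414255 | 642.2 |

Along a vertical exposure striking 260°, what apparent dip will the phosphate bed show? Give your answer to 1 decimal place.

9.6°

Let the plane be z = a·x + b·y + c.
TP2−TP1: 3009a + 346b = 522.4;  TP3−TP1: 251a + 149b = 39.3.
Solving gives a = 0.17771, b = −0.03560.
Unit vector along 260° is (sin 260°, cos 260°) = (-0.9848, -0.1736).
Slope in that direction = a·(-0.9848) + b·(-0.1736) = −0.16882.
Apparent dip = arctan|0.16882| = 9.6° (true dip is 10.3°, so apparent ≤ true as expected).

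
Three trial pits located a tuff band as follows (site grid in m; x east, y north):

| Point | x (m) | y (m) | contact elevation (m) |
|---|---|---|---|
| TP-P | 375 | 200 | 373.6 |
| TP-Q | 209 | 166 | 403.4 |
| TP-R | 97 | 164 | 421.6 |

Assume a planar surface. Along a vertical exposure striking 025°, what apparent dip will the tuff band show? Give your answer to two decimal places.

Let the plane be z = a·x + b·y + c.
TP-Q−TP-P: −166a − 34b = 29.8;  TP-R−TP-P: −278a − 36b = 48.
Solving gives a = −0.16087, b = −0.09102.
Unit vector along 025° is (sin 25°, cos 25°) = (0.4226, 0.9063).
Slope in that direction = a·(0.4226) + b·(0.9063) = −0.15048.
Apparent dip = arctan|0.15048| = 8.56° (true dip is 10.5°, so apparent ≤ true as expected).

8.56°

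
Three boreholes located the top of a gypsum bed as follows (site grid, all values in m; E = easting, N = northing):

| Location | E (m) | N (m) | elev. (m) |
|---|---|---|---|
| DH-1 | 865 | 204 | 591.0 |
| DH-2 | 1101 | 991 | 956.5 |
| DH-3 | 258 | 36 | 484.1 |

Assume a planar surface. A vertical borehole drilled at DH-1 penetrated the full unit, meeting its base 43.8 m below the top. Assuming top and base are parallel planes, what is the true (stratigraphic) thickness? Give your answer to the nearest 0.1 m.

39.9 m

Let the plane be z = a·E + b·N + c.
DH-2−DH-1: 236a + 787b = 365.5;  DH-3−DH-1: −607a − 168b = −106.9.
Solving gives a = 0.05188, b = 0.44886.
|∇z| = √(a²+b²) = 0.45185, so dip δ = arctan(0.45185) = 24.32°.
True thickness = vertical thickness × cos δ = 43.8 × cos 24.32° = 39.9 m.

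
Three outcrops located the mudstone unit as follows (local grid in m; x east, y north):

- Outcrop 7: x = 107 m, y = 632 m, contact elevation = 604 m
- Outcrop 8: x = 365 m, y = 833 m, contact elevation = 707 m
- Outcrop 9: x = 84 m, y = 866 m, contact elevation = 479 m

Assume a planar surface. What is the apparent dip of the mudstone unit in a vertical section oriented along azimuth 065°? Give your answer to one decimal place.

Two edge vectors: Outcrop 7→Outcrop 8 = (258, 201, 103), Outcrop 7→Outcrop 9 = (-23, 234, -125).
Normal n = (Outcrop 7→Outcrop 8) × (Outcrop 7→Outcrop 9) = (-49227, 29881, 64995).
So ∂z/∂x = −n_x/n_z = 0.75740 and ∂z/∂y = −n_y/n_z = −0.45974.
Unit vector along 065° is (sin 65°, cos 65°) = (0.9063, 0.4226).
Slope in that direction = a·(0.9063) + b·(0.4226) = 0.49214.
Apparent dip = arctan|0.49214| = 26.2° (true dip is 41.5°, so apparent ≤ true as expected).

26.2°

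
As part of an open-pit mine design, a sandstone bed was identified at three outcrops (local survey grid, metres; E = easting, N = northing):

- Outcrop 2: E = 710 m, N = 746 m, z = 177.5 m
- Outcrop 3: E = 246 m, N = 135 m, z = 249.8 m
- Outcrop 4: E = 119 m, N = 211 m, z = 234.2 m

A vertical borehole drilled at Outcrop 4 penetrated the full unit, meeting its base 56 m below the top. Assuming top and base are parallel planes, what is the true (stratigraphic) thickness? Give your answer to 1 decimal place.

Two edge vectors: Outcrop 2→Outcrop 3 = (-464, -611, 72.3), Outcrop 2→Outcrop 4 = (-591, -535, 56.7).
Normal n = (Outcrop 2→Outcrop 3) × (Outcrop 2→Outcrop 4) = (4036.8, -16420.5, -112861).
So ∂z/∂E = −n_x/n_z = 0.03577 and ∂z/∂N = −n_y/n_z = −0.14549.
|∇z| = √(a²+b²) = 0.14983, so dip δ = arctan(0.14983) = 8.52°.
True thickness = vertical thickness × cos δ = 56 × cos 8.52° = 55.4 m.

55.4 m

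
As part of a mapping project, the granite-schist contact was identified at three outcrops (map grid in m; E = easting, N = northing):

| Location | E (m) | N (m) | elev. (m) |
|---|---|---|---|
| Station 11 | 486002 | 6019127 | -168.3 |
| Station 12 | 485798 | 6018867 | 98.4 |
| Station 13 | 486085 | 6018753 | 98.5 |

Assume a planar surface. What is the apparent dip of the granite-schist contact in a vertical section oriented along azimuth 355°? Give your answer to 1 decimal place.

37.0°

Two edge vectors: Station 11→Station 12 = (-204, -260, 266.7), Station 11→Station 13 = (83, -374, 266.8).
Normal n = (Station 11→Station 12) × (Station 11→Station 13) = (30377.8, 76563.3, 97876).
So ∂z/∂E = −n_x/n_z = −0.31037 and ∂z/∂N = −n_y/n_z = −0.78225.
Unit vector along 355° is (sin 355°, cos 355°) = (-0.0872, 0.9962).
Slope in that direction = a·(-0.0872) + b·(0.9962) = −0.75222.
Apparent dip = arctan|0.75222| = 37.0° (true dip is 40.1°, so apparent ≤ true as expected).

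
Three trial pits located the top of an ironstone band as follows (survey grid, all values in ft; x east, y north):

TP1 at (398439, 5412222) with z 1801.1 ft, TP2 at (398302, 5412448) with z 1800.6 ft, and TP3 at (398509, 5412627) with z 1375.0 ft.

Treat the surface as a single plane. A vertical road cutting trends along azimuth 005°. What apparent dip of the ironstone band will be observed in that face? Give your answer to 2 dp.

Two edge vectors: TP1→TP2 = (-137, 226, -0.5), TP1→TP3 = (70, 405, -426.1).
Normal n = (TP1→TP2) × (TP1→TP3) = (-96096.1, -58410.7, -71305).
So ∂z/∂x = −n_x/n_z = −1.34768 and ∂z/∂y = −n_y/n_z = −0.81917.
Unit vector along 005° is (sin 5°, cos 5°) = (0.0872, 0.9962).
Slope in that direction = a·(0.0872) + b·(0.9962) = −0.93351.
Apparent dip = arctan|0.93351| = 43.03° (true dip is 57.6°, so apparent ≤ true as expected).

43.03°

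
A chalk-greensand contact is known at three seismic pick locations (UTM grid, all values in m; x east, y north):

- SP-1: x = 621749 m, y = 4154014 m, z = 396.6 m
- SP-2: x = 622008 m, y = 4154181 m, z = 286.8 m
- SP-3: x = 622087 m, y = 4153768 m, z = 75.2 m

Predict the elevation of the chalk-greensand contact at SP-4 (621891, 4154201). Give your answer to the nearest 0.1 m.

Let the plane be z = a·x + b·y + c.
SP-2−SP-1: 259a + 167b = −109.8;  SP-3−SP-1: 338a − 246b = −321.4.
Solving gives a = −0.671476365, b = 0.383906458.
Then c = 396.6 − a·621749 − b·4154014 = −1176866.44.
At (621891, 4154201): z = −417585.1 + 1594824.6 − 1176866.44 = 373.0 m.

373.0 m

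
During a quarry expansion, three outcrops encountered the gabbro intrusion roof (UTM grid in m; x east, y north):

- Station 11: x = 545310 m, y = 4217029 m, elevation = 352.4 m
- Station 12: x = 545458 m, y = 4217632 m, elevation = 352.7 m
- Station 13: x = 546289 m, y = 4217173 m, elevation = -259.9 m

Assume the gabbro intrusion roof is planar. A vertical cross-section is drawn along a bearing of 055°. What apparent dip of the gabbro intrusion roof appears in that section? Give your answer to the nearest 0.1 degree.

Let the plane be z = a·x + b·y + c.
Station 12−Station 11: 148a + 603b = 0.3;  Station 13−Station 11: 979a + 144b = −612.3.
Solving gives a = −0.64893, b = 0.15977.
Unit vector along 055° is (sin 55°, cos 55°) = (0.8192, 0.5736).
Slope in that direction = a·(0.8192) + b·(0.5736) = −0.43993.
Apparent dip = arctan|0.43993| = 23.7° (true dip is 33.8°, so apparent ≤ true as expected).

23.7°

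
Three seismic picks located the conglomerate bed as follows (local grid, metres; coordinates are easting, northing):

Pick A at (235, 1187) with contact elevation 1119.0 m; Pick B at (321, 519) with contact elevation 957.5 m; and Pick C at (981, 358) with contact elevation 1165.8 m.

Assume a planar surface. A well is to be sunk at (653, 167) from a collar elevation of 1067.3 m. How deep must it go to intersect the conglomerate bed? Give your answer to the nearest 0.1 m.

Two edge vectors: Pick A→Pick B = (86, -668, -161.5), Pick A→Pick C = (746, -829, 46.8).
Normal n = (Pick A→Pick B) × (Pick A→Pick C) = (-165145.9, -124503.8, 427034).
So ∂z/∂easting = −n_x/n_z = 0.386728 and ∂z/∂northing = −n_y/n_z = 0.291555.
Intercept c from Pick A: 1119 − 90.88 − 346.08 = 682.04.
At (653, 167): z_contact = 252.53 + 48.69 + 682.04 = 983.27 m.
Depth below ground = 1067.3 − 983.27 = 84.0 m.

84.0 m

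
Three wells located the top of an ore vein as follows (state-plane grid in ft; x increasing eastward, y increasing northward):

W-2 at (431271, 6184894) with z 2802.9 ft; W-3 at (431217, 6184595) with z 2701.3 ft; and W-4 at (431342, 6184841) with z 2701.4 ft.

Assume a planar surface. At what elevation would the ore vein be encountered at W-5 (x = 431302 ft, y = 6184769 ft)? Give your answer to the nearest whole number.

2705 ft

Two edge vectors: W-2→W-3 = (-54, -299, -101.6), W-2→W-4 = (71, -53, -101.5).
Normal n = (W-2→W-3) × (W-2→W-4) = (24963.7, -12694.6, 24091).
So ∂z/∂x = −n_x/n_z = −1.03622515 and ∂z/∂y = −n_y/n_z = 0.52694367.
Intercept c from W-2: 2802.9 + 446893.86 − 3259090.75 = −2809394.00.
At (431302, 6184769): z = −446926.0 + 3259024.9 − 2809394.00 = 2704.9 ft.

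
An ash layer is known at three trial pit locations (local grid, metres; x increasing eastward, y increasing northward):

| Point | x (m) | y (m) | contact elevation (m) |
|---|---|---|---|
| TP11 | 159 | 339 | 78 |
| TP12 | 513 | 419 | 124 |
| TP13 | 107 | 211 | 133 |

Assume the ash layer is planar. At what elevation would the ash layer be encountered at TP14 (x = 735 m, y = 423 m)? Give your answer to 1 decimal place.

177.4 m

Two edge vectors: TP11→TP12 = (354, 80, 46), TP11→TP13 = (-52, -128, 55).
Normal n = (TP11→TP12) × (TP11→TP13) = (10288, -21862, -41152).
So ∂z/∂x = −n_x/n_z = 0.25000 and ∂z/∂y = −n_y/n_z = −0.53125.
Intercept c from TP11: 78 − 39.75 + 180.09 = 218.34.
At (735, 423): z = 183.8 − 224.7 + 218.34 = 177.4 m.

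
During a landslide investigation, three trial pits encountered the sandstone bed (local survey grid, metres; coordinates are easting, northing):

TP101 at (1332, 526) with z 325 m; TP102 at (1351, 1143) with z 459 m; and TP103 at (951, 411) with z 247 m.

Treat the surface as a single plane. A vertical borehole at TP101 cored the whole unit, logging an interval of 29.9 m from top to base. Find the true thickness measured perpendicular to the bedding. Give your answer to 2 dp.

28.97 m

Two edge vectors: TP101→TP102 = (19, 617, 134), TP101→TP103 = (-381, -115, -78).
Normal n = (TP101→TP102) × (TP101→TP103) = (-32716, -49572, 232892).
So ∂z/∂easting = −n_x/n_z = 0.14048 and ∂z/∂northing = −n_y/n_z = 0.21285.
|∇z| = √(a²+b²) = 0.25503, so dip δ = arctan(0.25503) = 14.31°.
True thickness = vertical thickness × cos δ = 29.9 × cos 14.31° = 28.97 m.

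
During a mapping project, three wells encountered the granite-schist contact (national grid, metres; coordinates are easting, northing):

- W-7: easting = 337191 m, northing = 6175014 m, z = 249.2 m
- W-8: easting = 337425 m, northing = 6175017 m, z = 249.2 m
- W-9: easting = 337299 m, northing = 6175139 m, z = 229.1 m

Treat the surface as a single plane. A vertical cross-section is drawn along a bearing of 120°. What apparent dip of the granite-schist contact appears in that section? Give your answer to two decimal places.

4.75°

Two edge vectors: W-7→W-8 = (234, 3, 0), W-7→W-9 = (108, 125, -20.1).
Normal n = (W-7→W-8) × (W-7→W-9) = (-60.3, 4703.4, 28926).
So ∂z/∂easting = −n_x/n_z = 0.00208 and ∂z/∂northing = −n_y/n_z = −0.16260.
Unit vector along 120° is (sin 120°, cos 120°) = (0.8660, -0.5000).
Slope in that direction = a·(0.8660) + b·(-0.5000) = 0.08311.
Apparent dip = arctan|0.08311| = 4.75° (true dip is 9.2°, so apparent ≤ true as expected).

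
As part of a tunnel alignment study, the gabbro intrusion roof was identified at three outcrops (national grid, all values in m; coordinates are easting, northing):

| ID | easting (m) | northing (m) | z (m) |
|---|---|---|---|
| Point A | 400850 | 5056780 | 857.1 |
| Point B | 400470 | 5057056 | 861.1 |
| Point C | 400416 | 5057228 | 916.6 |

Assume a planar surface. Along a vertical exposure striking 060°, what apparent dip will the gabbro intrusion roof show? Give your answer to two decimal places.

24.61°

Two edge vectors: Point A→Point B = (-380, 276, 4), Point A→Point C = (-434, 448, 59.5).
Normal n = (Point A→Point B) × (Point A→Point C) = (14630, 20874, -50456).
So ∂z/∂easting = −n_x/n_z = 0.28996 and ∂z/∂northing = −n_y/n_z = 0.41371.
Unit vector along 060° is (sin 60°, cos 60°) = (0.8660, 0.5000).
Slope in that direction = a·(0.8660) + b·(0.5000) = 0.45796.
Apparent dip = arctan|0.45796| = 24.61° (true dip is 26.8°, so apparent ≤ true as expected).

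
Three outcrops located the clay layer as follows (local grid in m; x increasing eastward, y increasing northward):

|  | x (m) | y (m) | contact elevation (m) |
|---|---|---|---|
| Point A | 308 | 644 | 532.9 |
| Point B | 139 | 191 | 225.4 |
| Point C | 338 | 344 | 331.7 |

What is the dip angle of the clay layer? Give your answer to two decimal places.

33.93°

Two edge vectors: Point A→Point B = (-169, -453, -307.5), Point A→Point C = (30, -300, -201.2).
Normal n = (Point A→Point B) × (Point A→Point C) = (-1106.4, -43227.8, 64290).
So ∂z/∂x = −n_x/n_z = 0.01721 and ∂z/∂y = −n_y/n_z = 0.67239.
Gradient magnitude |∇z| = √(a² + b²) = √(0.00030 + 0.45211) = 0.67261.
True dip = arctan(0.67261) = 33.93°, dipping toward S (azimuth ≈ 181°).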